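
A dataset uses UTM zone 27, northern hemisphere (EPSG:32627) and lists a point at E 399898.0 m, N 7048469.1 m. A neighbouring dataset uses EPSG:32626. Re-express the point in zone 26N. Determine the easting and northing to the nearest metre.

UTM 27N → geographic: φ = 63.55020017°, λ = -23.01450079°.
UTM 26N (λ₀ = -27°) forward: E = 697970.559 m, N = 7053061.471 m.

E 697971 m, N 7053061 m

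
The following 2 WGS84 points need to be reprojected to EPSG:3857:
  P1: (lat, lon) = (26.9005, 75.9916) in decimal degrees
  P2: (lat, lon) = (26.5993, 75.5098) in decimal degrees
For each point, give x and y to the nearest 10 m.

Web Mercator: x = R·λ, y = R·ln tan(π/4+φ/2), R = 6378137 m.
P1 (26.9005°, 75.9916°) → (8459346.217, 3111046.029) m.
P2 (26.5993°, 75.5098°) → (8405712.486, 3073498.157) m.

P1: x 8459350 m, y 3111050 m; P2: x 8405710 m, y 3073500 m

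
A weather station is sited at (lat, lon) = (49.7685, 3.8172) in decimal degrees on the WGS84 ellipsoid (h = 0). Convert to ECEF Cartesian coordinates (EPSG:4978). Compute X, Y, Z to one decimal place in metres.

WGS84: a = 6378137 m, e² = 0.006694380; N(φ) = a/√(1−e²sin²φ) = 6390616.535 m.
X = (N+h)·cosφ·cosλ = 4118398.622 m; Y = (N+h)·cosφ·sinλ = 274785.543 m; Z = (N(1−e²)+h)·sinφ = 4846198.089 m.

X 4118398.6 m, Y 274785.5 m, Z 4846198.1 m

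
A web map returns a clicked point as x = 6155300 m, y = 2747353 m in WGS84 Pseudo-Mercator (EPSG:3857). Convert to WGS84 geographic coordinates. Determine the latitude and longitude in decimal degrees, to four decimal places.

R = 6378137 m. λ = x/R = 55.29400068°.
φ = 2·arctan(exp(y/R)) − 90° = 2·arctan(1.53840) − 90° = 23.95029904°.

lat 23.9503°, lon 55.2940°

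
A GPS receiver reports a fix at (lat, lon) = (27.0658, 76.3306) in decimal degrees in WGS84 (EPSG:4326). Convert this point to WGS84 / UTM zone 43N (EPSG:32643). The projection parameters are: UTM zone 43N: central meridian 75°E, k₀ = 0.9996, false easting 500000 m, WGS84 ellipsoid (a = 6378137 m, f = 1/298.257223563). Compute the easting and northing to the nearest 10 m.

Zone 43 central meridian λ₀ = 6×43 − 183 = 75°; Δλ = +1.3306°.
Transverse Mercator on WGS84 with k₀ = 0.9996 gives E = 631945.804 m, N = 2994420.445 m.

E 631950 m, N 2994420 m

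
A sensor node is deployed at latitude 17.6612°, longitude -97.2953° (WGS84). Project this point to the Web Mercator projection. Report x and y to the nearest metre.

x -10830863 m, y 1997930 m

Web Mercator is spherical with R = a = 6378137 m.
x = R·λ = 6378137 × -1.698123332 = -10830863.253 m.
y = R·ln tan(π/4 + φ/2) = 6378137 × 0.313246708 = 1997930.418 m.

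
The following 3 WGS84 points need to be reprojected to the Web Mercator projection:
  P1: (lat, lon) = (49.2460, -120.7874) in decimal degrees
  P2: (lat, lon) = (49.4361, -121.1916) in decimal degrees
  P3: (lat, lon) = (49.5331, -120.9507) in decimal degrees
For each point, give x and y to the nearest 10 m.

P1: x -13445990 m, y 6316710 m; P2: x -13490990 m, y 6349190 m; P3: x -13464170 m, y 6365810 m

Web Mercator: x = R·λ, y = R·ln tan(π/4+φ/2), R = 6378137 m.
P1 (49.2460°, -120.7874°) → (-13445991.862, 6316705.999) m.
P2 (49.4361°, -121.1916°) → (-13490987.200, 6349185.021) m.
P3 (49.5331°, -120.9507°) → (-13464170.335, 6365806.210) m.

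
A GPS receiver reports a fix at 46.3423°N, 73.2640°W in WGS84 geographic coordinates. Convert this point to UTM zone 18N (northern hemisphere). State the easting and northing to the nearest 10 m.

E 633590 m, N 5133540 m

Zone 18 central meridian λ₀ = 6×18 − 183 = -75°; Δλ = +1.7360°.
Transverse Mercator on WGS84 with k₀ = 0.9996 gives E = 633590.244 m, N = 5133544.921 m.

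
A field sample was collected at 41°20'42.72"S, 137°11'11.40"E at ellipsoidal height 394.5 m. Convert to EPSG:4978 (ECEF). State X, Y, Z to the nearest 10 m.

WGS84: a = 6378137 m, e² = 0.006694380; N(φ) = a/√(1−e²sin²φ) = 6387473.765 m.
X = (N+h)·cosφ·cosλ = -3517942.962 m; Y = (N+h)·cosφ·sinλ = 3259190.907 m; Z = (N(1−e²)+h)·sinφ = -4191541.135 m.

X -3517940 m, Y 3259190 m, Z -4191540 m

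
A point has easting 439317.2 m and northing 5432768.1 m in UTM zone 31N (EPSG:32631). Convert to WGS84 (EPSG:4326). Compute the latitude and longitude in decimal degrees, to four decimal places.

lat 49.0448°, lon 2.1696°

Zone 31N: λ₀ = 3°, k₀ = 0.9996, false easting 500000 m.
Meridian distance M = (N − FN)/k₀ = 5434942.1 m.
Inverse transverse Mercator on WGS84 gives φ = 49.04479982°, λ = 2.16959950°.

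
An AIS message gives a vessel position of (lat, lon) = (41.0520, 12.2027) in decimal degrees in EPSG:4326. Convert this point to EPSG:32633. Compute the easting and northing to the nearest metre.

Zone 33 central meridian λ₀ = 6×33 − 183 = 15°; Δλ = -2.7973°.
Transverse Mercator on WGS84 with k₀ = 0.9996 gives E = 264914.776 m, N = 4548300.033 m.

E 264915 m, N 4548300 m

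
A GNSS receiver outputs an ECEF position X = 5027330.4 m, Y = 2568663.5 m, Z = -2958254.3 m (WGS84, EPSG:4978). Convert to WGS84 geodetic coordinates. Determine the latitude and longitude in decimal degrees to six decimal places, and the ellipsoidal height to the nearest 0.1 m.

λ = atan2(Y, X) = 27.06430013°; p = √(X²+Y²) = 5645536.6 m.
Bowring's method on WGS84 (a = 6378137 m, b = 6356752.314 m) gives φ = -27.81300046°, h = 133.105 m.

lat -27.813000°, lon 27.064300°, h 133.1 m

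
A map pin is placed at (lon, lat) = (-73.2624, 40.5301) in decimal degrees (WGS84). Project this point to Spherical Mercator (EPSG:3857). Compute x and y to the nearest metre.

x -8155533 m, y 4943277 m

Web Mercator is spherical with R = a = 6378137 m.
x = R·λ = 6378137 × -1.278670098 = -8155533.062 m.
y = R·ln tan(π/4 + φ/2) = 6378137 × 0.775034567 = 4943276.649 m.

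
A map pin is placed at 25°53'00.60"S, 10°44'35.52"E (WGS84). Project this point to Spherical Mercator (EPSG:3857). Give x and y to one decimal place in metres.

Web Mercator is spherical with R = a = 6378137 m.
x = R·λ = 6378137 × 0.187504212 = 1195927.553 m.
y = R·ln tan(π/4 + φ/2) = 6378137 × -0.467951544 = -2984659.060 m.

x 1195927.6 m, y -2984659.1 m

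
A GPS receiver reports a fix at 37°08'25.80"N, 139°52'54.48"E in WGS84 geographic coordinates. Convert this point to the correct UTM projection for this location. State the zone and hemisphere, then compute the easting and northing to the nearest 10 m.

Longitude 139.8818° lies in the 6° band [138°, 144°), giving zone 54; latitude is north of the equator, so 54N.
Zone 54 central meridian λ₀ = 6×54 − 183 = 141°; Δλ = -1.1182°.
Transverse Mercator on WGS84 with k₀ = 0.9996 gives E = 400688.599 m, N = 4111043.831 m.

Zone 54N: E 400690 m, N 4111040 m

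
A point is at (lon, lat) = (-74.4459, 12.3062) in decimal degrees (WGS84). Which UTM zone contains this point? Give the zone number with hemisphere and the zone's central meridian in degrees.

Zone 18N, central meridian -75°

UTM zone = ⌊(λ + 180)/6⌋ + 1; -74.4459° ∈ [-78°, -72°) → zone 18.
Hemisphere: N (φ ≥ 0).
Central meridian λ₀ = 6×18 − 183 = -75°.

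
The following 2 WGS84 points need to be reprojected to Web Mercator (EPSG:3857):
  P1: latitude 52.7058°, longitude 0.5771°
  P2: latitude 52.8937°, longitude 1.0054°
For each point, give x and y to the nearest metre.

P1: x 64242 m, y 6928763 m; P2: x 111921 m, y 6963359 m

Web Mercator: x = R·λ, y = R·ln tan(π/4+φ/2), R = 6378137 m.
P1 (52.7058°, 0.5771°) → (64242.478, 6928763.215) m.
P2 (52.8937°, 1.0054°) → (111920.616, 6963359.452) m.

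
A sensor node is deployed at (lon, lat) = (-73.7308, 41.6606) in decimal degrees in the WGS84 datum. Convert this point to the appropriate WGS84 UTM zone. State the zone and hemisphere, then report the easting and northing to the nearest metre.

Zone 18N: E 605670 m, N 4612872 m

Longitude -73.7308° lies in the 6° band [-78°, -72°), giving zone 18; latitude is north of the equator, so 18N.
Zone 18 central meridian λ₀ = 6×18 − 183 = -75°; Δλ = +1.2692°.
Transverse Mercator on WGS84 with k₀ = 0.9996 gives E = 605669.846 m, N = 4612872.191 m.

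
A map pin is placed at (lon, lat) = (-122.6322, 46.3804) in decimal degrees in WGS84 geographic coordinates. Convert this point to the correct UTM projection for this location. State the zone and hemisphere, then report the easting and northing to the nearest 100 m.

Longitude -122.6322° lies in the 6° band [-126°, -120°), giving zone 10; latitude is north of the equator, so 10N.
Zone 10 central meridian λ₀ = 6×10 − 183 = -123°; Δλ = +0.3678°.
Transverse Mercator on WGS84 with k₀ = 0.9996 gives E = 528283.799 m, N = 5136379.674 m.

Zone 10N: E 528300 m, N 5136400 m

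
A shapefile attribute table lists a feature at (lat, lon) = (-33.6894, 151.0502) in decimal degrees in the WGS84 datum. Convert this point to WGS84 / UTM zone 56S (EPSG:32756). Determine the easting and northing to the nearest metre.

E 319274 m, N 6270576 m

Zone 56 central meridian λ₀ = 6×56 − 183 = 153°; Δλ = -1.9498°.
Transverse Mercator on WGS84 with k₀ = 0.9996 gives E = 319273.970 m, N = 6270575.744 m.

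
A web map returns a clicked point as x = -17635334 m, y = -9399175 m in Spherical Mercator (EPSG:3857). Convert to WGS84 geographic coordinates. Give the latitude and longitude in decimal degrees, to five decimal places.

R = 6378137 m. λ = x/R = -158.42090073°.
φ = 2·arctan(exp(y/R)) − 90° = 2·arctan(0.22909) − 90° = -64.19390140°.

lat -64.19390°, lon -158.42090°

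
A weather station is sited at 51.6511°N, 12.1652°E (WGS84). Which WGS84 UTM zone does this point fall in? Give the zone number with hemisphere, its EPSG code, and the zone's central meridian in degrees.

Zone 33N (EPSG:32633), central meridian 15°

UTM zone = ⌊(λ + 180)/6⌋ + 1; 12.1652° ∈ [12°, 18°) → zone 33.
Hemisphere: N (φ ≥ 0).
Central meridian λ₀ = 6×33 − 183 = 15°.
EPSG code: 32633.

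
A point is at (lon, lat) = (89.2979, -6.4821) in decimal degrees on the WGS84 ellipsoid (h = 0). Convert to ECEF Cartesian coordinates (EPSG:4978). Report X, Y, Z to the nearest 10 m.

WGS84: a = 6378137 m, e² = 0.006694380; N(φ) = a/√(1−e²sin²φ) = 6378409.104 m.
X = (N+h)·cosφ·cosλ = 77659.137 m; Y = (N+h)·cosφ·sinλ = 6337157.219 m; Z = (N(1−e²)+h)·sinφ = -715256.014 m.

X 77660 m, Y 6337160 m, Z -715260 m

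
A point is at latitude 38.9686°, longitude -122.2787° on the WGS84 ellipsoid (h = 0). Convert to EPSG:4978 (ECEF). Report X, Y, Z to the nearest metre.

WGS84: a = 6378137 m, e² = 0.006694380; N(φ) = a/√(1−e²sin²φ) = 6386597.443 m.
X = (N+h)·cosφ·cosλ = -2651776.953 m; Y = (N+h)·cosφ·sinλ = -4198150.918 m; Z = (N(1−e²)+h)·sinφ = 3989607.387 m.

X -2651777 m, Y -4198151 m, Z 3989607 m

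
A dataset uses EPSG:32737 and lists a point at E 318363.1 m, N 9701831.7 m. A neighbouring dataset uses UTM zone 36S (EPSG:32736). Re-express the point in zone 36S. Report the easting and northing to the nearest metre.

E 985775 m, N 9701082 m

UTM 37S → geographic: φ = -2.69649960°, λ = 37.36609975°.
UTM 36S (λ₀ = 33°) forward: E = 985774.682 m, N = 9701081.532 m.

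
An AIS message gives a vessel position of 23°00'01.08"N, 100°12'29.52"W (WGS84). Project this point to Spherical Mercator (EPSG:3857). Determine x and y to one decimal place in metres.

Web Mercator is spherical with R = a = 6378137 m.
x = R·λ = 6378137 × -1.748963027 = -11155125.797 m.
y = R·ln tan(π/4 + φ/2) = 6378137 × 0.412668294 = 2632054.918 m.

x -11155125.8 m, y 2632054.9 m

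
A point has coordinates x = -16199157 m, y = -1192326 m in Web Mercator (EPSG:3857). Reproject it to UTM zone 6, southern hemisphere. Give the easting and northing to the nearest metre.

E 661940 m, N 8822443 m

Web Mercator inverse (R = 6378137 m) → φ = -10.64900201°, λ = -145.51950323°.
UTM 6S forward: E = 661940.391 m, N = 8822443.444 m.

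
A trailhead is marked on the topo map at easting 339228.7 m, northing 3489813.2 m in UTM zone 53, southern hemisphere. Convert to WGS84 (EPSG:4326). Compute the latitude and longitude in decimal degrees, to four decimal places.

lat -58.7019°, lon 132.2251°

Zone 53S: λ₀ = 135°, k₀ = 0.9996, false easting 500000 m, false northing 10000000 m.
Meridian distance M = (N − FN)/k₀ = -6512791.9 m.
Inverse transverse Mercator on WGS84 gives φ = -58.70189993°, λ = 132.22509976°.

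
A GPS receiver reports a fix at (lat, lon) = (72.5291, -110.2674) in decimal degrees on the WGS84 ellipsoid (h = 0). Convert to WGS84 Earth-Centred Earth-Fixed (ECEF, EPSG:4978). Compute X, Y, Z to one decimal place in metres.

X -665338.2 m, Y -1801792.9 m, Z 6061671.7 m

WGS84: a = 6378137 m, e² = 0.006694380; N(φ) = a/√(1−e²sin²φ) = 6397650.794 m.
X = (N+h)·cosφ·cosλ = -665338.234 m; Y = (N+h)·cosφ·sinλ = -1801792.943 m; Z = (N(1−e²)+h)·sinφ = 6061671.689 m.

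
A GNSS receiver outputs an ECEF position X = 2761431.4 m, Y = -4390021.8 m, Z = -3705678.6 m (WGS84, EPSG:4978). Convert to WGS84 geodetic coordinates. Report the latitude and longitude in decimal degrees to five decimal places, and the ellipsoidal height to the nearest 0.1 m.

lat -35.72840°, lon -57.82910°, h 3269.4 m

λ = atan2(Y, X) = -57.82910012°; p = √(X²+Y²) = 5186308.4 m.
Bowring's method on WGS84 (a = 6378137 m, b = 6356752.314 m) gives φ = -35.72840010°, h = 3269.435 m.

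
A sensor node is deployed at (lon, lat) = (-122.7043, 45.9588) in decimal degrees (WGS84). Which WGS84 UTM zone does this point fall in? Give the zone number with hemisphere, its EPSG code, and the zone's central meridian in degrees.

Zone 10N (EPSG:32610), central meridian -123°

UTM zone = ⌊(λ + 180)/6⌋ + 1; -122.7043° ∈ [-126°, -120°) → zone 10.
Hemisphere: N (φ ≥ 0).
Central meridian λ₀ = 6×10 − 183 = -123°.
EPSG code: 32610.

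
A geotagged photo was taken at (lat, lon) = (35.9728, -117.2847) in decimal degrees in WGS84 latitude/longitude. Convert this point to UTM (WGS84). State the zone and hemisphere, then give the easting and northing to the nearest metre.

Longitude -117.2847° lies in the 6° band [-120°, -114°), giving zone 11; latitude is north of the equator, so 11N.
Zone 11 central meridian λ₀ = 6×11 − 183 = -117°; Δλ = -0.2847°.
Transverse Mercator on WGS84 with k₀ = 0.9996 gives E = 474331.824 m, N = 3980969.043 m.

Zone 11N: E 474332 m, N 3980969 m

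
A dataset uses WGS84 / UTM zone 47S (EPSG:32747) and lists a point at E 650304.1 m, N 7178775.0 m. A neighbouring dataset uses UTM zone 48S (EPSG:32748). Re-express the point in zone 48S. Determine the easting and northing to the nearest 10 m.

UTM 47S → geographic: φ = -25.50060025°, λ = 100.49550006°.
UTM 48S (λ₀ = 105°) forward: E = 47015.585 m, N = 7171943.061 m.

E 47020 m, N 7171940 m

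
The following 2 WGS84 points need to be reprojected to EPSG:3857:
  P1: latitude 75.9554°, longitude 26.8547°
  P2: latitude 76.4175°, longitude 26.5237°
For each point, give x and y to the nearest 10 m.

Web Mercator: x = R·λ, y = R·ln tan(π/4+φ/2), R = 6378137 m.
P1 (75.9554°, 26.8547°) → (2989451.529, 13356529.222) m.
P2 (76.4175°, 26.5237°) → (2952604.778, 13571995.874) m.

P1: x 2989450 m, y 13356530 m; P2: x 2952600 m, y 13572000 m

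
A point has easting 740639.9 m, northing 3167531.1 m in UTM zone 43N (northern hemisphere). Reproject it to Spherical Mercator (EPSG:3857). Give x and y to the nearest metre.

Unproject from UTM 43N (λ₀ = 75°) → φ = 28.61249961°, λ = 77.46110027°.
Web Mercator (R = 6378137 m): x = 8622930.238 m, y = 3326417.761 m.

x 8622930 m, y 3326418 m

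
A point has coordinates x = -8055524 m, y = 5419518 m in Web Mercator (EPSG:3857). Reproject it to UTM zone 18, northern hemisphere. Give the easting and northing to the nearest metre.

Web Mercator inverse (R = 6378137 m) → φ = 43.70249866°, λ = -72.36400331°.
UTM 18N forward: E = 712395.342 m, N = 4842207.791 m.

E 712395 m, N 4842208 m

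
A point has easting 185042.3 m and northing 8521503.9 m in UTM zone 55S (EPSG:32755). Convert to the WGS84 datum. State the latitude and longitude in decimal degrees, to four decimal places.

Zone 55S: λ₀ = 147°, k₀ = 0.9996, false easting 500000 m, false northing 10000000 m.
Meridian distance M = (N − FN)/k₀ = -1479087.7 m.
Inverse transverse Mercator on WGS84 gives φ = -13.35730022°, λ = 144.09249999°.

lat -13.3573°, lon 144.0925°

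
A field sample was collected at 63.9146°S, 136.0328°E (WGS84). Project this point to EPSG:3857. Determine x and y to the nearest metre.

x 15143102 m, y -9328111 m

Web Mercator is spherical with R = a = 6378137 m.
x = R·λ = 6378137 × 2.374220251 = 15143102.027 m.
y = R·ln tan(π/4 + φ/2) = 6378137 × -1.462513404 = -9328110.853 m.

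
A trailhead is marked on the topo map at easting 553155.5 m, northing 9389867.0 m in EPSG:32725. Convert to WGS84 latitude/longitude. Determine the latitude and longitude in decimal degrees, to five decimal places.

lat -5.51970°, lon -32.52010°

Zone 25S: λ₀ = -33°, k₀ = 0.9996, false easting 500000 m, false northing 10000000 m.
Meridian distance M = (N − FN)/k₀ = -610377.2 m.
Inverse transverse Mercator on WGS84 gives φ = -5.51969976°, λ = -32.52010005°.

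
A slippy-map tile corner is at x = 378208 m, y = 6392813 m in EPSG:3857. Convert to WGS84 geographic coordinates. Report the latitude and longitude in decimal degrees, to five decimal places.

lat 49.69030°, lon 3.39750°

R = 6378137 m. λ = x/R = 3.39750027°.
φ = 2·arctan(exp(y/R)) − 90° = 2·arctan(2.72454) − 90° = 49.69029994°.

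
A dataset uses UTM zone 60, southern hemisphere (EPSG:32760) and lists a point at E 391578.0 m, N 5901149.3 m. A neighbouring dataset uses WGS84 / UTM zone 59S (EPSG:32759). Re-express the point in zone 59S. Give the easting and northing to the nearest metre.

UTM 60S → geographic: φ = -37.02960042°, λ = 175.78100040°.
UTM 59S (λ₀ = 171°) forward: E = 925366.187 m, N = 5891141.870 m.

E 925366 m, N 5891142 m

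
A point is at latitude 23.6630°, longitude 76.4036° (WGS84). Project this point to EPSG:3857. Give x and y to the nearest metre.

Web Mercator is spherical with R = a = 6378137 m.
x = R·λ = 6378137 × 1.333494380 = 8505209.847 m.
y = R·ln tan(π/4 + φ/2) = 6378137 × 0.425264718 = 2712396.632 m.

x 8505210 m, y 2712397 m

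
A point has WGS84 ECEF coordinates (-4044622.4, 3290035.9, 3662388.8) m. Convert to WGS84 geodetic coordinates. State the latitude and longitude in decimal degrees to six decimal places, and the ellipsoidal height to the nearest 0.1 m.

λ = atan2(Y, X) = 140.87389987°; p = √(X²+Y²) = 5213761.3 m.
Bowring's method on WGS84 (a = 6378137 m, b = 6356752.314 m) gives φ = 35.26720014°, h = 482.671 m.

lat 35.267200°, lon 140.873900°, h 482.7 m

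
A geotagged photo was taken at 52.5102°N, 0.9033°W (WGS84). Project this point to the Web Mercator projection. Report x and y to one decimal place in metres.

Web Mercator is spherical with R = a = 6378137 m.
x = R·λ = 6378137 × -0.015765559 = -100554.896 m.
y = R·ln tan(π/4 + φ/2) = 6378137 × 1.080708542 = 6892907.135 m.

x -100554.9 m, y 6892907.1 m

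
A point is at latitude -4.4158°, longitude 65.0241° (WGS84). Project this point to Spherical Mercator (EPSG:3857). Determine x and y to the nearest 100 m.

x 7238400 m, y -492100 m

Web Mercator is spherical with R = a = 6378137 m.
x = R·λ = 6378137 × 1.134884638 = 7238449.701 m.
y = R·ln tan(π/4 + φ/2) = 6378137 × -0.077146660 = -492051.966 m.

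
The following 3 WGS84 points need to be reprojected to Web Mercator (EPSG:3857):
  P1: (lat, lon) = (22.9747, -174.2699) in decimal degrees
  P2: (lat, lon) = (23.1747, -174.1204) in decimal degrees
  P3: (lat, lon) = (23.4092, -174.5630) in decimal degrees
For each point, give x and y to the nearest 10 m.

P1: x -19399640 m, y 2628960 m; P2: x -19382990 m, y 2653160 m; P3: x -19432260 m, y 2681580 m

Web Mercator: x = R·λ, y = R·ln tan(π/4+φ/2), R = 6378137 m.
P1 (22.9747°, -174.2699°) → (-19399636.529, 2628959.317) m.
P2 (23.1747°, -174.1204°) → (-19382994.265, 2653159.364) m.
P3 (23.4092°, -174.5630°) → (-19432264.271, 2681580.039) m.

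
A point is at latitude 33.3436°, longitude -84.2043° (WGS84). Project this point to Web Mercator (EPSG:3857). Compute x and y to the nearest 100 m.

x -9373600 m, y 3941000 m

Web Mercator is spherical with R = a = 6378137 m.
x = R·λ = 6378137 × -1.469642279 = -9373579.799 m.
y = R·ln tan(π/4 + φ/2) = 6378137 × 0.617892095 = 3941000.430 m.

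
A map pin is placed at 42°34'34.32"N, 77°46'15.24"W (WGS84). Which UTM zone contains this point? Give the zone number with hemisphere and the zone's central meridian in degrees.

Zone 18N, central meridian -75°

UTM zone = ⌊(λ + 180)/6⌋ + 1; -77.7709° ∈ [-78°, -72°) → zone 18.
Hemisphere: N (φ ≥ 0).
Central meridian λ₀ = 6×18 − 183 = -75°.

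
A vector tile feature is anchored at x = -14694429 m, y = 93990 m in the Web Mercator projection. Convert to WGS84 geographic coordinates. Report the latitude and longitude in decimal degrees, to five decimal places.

R = 6378137 m. λ = x/R = -132.00230162°.
φ = 2·arctan(exp(y/R)) − 90° = 2·arctan(1.01485) − 90° = 0.84429598°.

lat 0.84430°, lon -132.00230°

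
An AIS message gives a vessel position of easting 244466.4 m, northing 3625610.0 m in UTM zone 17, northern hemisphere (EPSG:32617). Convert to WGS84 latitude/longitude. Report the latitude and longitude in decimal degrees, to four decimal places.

lat 32.7387°, lon -83.7270°

Zone 17N: λ₀ = -81°, k₀ = 0.9996, false easting 500000 m.
Meridian distance M = (N − FN)/k₀ = 3627060.8 m.
Inverse transverse Mercator on WGS84 gives φ = 32.73869981°, λ = -83.72700022°.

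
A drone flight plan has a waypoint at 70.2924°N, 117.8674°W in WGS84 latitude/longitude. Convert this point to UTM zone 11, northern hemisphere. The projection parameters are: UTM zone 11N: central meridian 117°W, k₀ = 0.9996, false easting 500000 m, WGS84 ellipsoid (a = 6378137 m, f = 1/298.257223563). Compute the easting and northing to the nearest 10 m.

E 467360 m, N 7798710 m

Zone 11 central meridian λ₀ = 6×11 − 183 = -117°; Δλ = -0.8674°.
Transverse Mercator on WGS84 with k₀ = 0.9996 gives E = 467355.520 m, N = 7798713.995 m.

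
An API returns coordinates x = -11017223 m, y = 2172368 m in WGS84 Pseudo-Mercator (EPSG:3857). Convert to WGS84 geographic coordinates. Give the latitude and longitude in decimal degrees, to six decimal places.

lat 19.147998°, lon -98.969398°

R = 6378137 m. λ = x/R = -98.96939809°.
φ = 2·arctan(exp(y/R)) − 90° = 2·arctan(1.40579) − 90° = 19.14799754°.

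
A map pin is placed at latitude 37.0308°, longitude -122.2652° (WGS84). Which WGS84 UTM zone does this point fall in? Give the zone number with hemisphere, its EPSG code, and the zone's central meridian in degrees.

UTM zone = ⌊(λ + 180)/6⌋ + 1; -122.2652° ∈ [-126°, -120°) → zone 10.
Hemisphere: N (φ ≥ 0).
Central meridian λ₀ = 6×10 − 183 = -123°.
EPSG code: 32610.

Zone 10N (EPSG:32610), central meridian -123°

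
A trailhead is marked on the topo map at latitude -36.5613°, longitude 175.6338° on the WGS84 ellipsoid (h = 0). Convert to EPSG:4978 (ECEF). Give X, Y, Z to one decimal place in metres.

WGS84: a = 6378137 m, e² = 0.006694380; N(φ) = a/√(1−e²sin²φ) = 6385725.893 m.
X = (N+h)·cosφ·cosλ = -5114257.191 m; Y = (N+h)·cosφ·sinλ = 390485.910 m; Z = (N(1−e²)+h)·sinφ = -3778400.531 m.

X -5114257.2 m, Y 390485.9 m, Z -3778400.5 m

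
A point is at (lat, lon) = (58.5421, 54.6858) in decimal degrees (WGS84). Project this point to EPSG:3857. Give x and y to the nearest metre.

x 6087595 m, y 8082068 m

Web Mercator is spherical with R = a = 6378137 m.
x = R·λ = 6378137 × 0.954447264 = 6087595.410 m.
y = R·ln tan(π/4 + φ/2) = 6378137 × 1.267151912 = 8082068.494 m.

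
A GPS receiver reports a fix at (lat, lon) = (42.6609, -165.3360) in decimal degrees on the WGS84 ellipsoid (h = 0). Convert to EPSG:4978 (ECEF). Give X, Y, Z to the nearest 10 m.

X -4544550 m, Y -1189190 m, Z 4299880 m

WGS84: a = 6378137 m, e² = 0.006694380; N(φ) = a/√(1−e²sin²φ) = 6387963.482 m.
X = (N+h)·cosφ·cosλ = -4544549.102 m; Y = (N+h)·cosφ·sinλ = -1189188.692 m; Z = (N(1−e²)+h)·sinφ = 4299875.489 m.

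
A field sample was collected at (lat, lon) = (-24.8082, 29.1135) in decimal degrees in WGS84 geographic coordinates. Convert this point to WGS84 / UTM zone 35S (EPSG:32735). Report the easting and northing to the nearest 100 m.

Zone 35 central meridian λ₀ = 6×35 − 183 = 27°; Δλ = +2.1135°.
Transverse Mercator on WGS84 with k₀ = 0.9996 gives E = 713634.171 m, N = 7254635.973 m.

E 713600 m, N 7254600 m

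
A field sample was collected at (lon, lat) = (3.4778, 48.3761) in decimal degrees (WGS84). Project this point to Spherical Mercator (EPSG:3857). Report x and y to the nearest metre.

Web Mercator is spherical with R = a = 6378137 m.
x = R·λ = 6378137 × 0.060699061 = 387146.925 m.
y = R·ln tan(π/4 + φ/2) = 6378137 × 0.967312887 = 6169654.117 m.

x 387147 m, y 6169654 m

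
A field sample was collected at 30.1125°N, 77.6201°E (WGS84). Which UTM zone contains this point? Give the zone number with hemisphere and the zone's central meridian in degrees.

Zone 43N, central meridian 75°

UTM zone = ⌊(λ + 180)/6⌋ + 1; 77.6201° ∈ [72°, 78°) → zone 43.
Hemisphere: N (φ ≥ 0).
Central meridian λ₀ = 6×43 − 183 = 75°.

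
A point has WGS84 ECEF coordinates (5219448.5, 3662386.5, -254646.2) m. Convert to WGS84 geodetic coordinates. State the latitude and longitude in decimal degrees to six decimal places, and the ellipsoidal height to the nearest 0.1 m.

lat -2.302400°, lon 35.056600°, h 3163.7 m

λ = atan2(Y, X) = 35.05659969°; p = √(X²+Y²) = 6376183.6 m.
Bowring's method on WGS84 (a = 6378137 m, b = 6356752.314 m) gives φ = -2.30240023°, h = 3163.730 m.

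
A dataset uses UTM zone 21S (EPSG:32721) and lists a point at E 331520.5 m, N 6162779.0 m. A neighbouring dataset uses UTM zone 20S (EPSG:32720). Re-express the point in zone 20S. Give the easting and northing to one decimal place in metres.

E 881394.5 m, N 6156431.4 m

UTM 21S → geographic: φ = -34.66309976°, λ = -58.83870000°.
UTM 20S (λ₀ = -63°) forward: E = 881394.537 m, N = 6156431.416 m.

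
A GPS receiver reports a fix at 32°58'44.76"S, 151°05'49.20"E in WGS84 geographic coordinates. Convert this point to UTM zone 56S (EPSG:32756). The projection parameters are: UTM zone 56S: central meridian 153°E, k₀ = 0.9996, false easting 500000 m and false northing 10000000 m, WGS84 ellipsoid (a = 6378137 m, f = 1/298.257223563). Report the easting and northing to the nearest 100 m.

E 322200 m, N 6349400 m

Zone 56 central meridian λ₀ = 6×56 − 183 = 153°; Δλ = -1.9030°.
Transverse Mercator on WGS84 with k₀ = 0.9996 gives E = 322174.342 m, N = 6349422.190 m.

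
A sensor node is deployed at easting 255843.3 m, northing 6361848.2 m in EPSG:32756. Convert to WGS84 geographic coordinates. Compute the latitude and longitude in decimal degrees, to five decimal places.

lat -32.85430°, lon 150.39100°

Zone 56S: λ₀ = 153°, k₀ = 0.9996, false easting 500000 m, false northing 10000000 m.
Meridian distance M = (N − FN)/k₀ = -3639607.6 m.
Inverse transverse Mercator on WGS84 gives φ = -32.85429979°, λ = 150.39099983°.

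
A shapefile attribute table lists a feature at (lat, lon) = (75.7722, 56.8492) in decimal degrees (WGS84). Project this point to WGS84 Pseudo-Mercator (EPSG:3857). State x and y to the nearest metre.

Web Mercator is spherical with R = a = 6378137 m.
x = R·λ = 6378137 × 0.992205717 = 6328423.996 m.
y = R·ln tan(π/4 + φ/2) = 6378137 × 2.081019134 = 13273025.139 m.

x 6328424 m, y 13273025 m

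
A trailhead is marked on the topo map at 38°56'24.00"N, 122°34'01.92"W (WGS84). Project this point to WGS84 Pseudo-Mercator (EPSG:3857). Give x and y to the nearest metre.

Web Mercator is spherical with R = a = 6378137 m.
x = R·λ = 6378137 × -2.139201195 = -13644118.292 m.
y = R·ln tan(π/4 + φ/2) = 6378137 × 0.738943163 = 4713080.728 m.

x -13644118 m, y 4713081 m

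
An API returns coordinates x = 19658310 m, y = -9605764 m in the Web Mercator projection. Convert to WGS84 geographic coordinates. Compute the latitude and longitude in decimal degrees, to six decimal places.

R = 6378137 m. λ = x/R = 176.59360333°.
φ = 2·arctan(exp(y/R)) − 90° = 2·arctan(0.22179) − 90° = -64.99009890°.

lat -64.990099°, lon 176.593603°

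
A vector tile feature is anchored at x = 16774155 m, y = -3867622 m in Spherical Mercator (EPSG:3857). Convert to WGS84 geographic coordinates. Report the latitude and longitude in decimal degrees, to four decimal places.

R = 6378137 m. λ = x/R = 150.68479815°.
φ = 2·arctan(exp(y/R)) − 90° = 2·arctan(0.54532) − 90° = -32.79120047°.

lat -32.7912°, lon 150.6848°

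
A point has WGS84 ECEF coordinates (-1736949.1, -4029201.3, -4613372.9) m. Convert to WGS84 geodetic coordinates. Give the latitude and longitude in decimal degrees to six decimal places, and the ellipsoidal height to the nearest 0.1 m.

lat -46.628700°, lon -113.320399°, h -197.9 m

λ = atan2(Y, X) = -113.32039938°; p = √(X²+Y²) = 4387648.0 m.
Bowring's method on WGS84 (a = 6378137 m, b = 6356752.314 m) gives φ = -46.62870000°, h = -197.881 m.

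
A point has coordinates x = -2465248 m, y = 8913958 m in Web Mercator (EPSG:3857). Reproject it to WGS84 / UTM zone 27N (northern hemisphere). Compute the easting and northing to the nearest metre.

Web Mercator inverse (R = 6378137 m) → φ = 62.23029854°, λ = -22.14569958°.
UTM 27N forward: E = 440447.064 m, N = 6900362.932 m.

E 440447 m, N 6900363 m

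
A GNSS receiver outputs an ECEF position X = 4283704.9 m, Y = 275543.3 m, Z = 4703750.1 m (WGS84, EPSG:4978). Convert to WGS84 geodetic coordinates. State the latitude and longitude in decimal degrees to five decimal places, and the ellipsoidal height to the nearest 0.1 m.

lat 47.80850°, lon 3.68040°, h 1549.0 m

λ = atan2(Y, X) = 3.68040020°; p = √(X²+Y²) = 4292557.7 m.
Bowring's method on WGS84 (a = 6378137 m, b = 6356752.314 m) gives φ = 47.80850062°, h = 1549.005 m.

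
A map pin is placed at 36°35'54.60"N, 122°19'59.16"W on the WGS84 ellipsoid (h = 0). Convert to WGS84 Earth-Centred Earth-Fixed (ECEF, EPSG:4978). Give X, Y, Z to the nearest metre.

X -2741958 m, Y -4331806 m, Z 3781715 m

WGS84: a = 6378137 m, e² = 0.006694380; N(φ) = a/√(1−e²sin²φ) = 6385739.207 m.
X = (N+h)·cosφ·cosλ = -2741957.905 m; Y = (N+h)·cosφ·sinλ = -4331805.902 m; Z = (N(1−e²)+h)·sinφ = 3781715.486 m.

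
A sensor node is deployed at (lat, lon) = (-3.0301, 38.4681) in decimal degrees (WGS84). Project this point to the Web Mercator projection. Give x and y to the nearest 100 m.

x 4282200 m, y -337500 m

Web Mercator is spherical with R = a = 6378137 m.
x = R·λ = 6378137 × 0.671395002 = 4282249.304 m.
y = R·ln tan(π/4 + φ/2) = 6378137 × -0.052909891 = -337466.533 m.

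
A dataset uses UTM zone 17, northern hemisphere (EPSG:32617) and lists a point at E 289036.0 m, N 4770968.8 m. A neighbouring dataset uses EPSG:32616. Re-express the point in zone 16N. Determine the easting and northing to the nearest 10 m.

UTM 17N → geographic: φ = 43.06210015°, λ = -83.59079973°.
UTM 16N (λ₀ = -87°) forward: E = 777609.587 m, N = 4773353.671 m.

E 777610 m, N 4773350 m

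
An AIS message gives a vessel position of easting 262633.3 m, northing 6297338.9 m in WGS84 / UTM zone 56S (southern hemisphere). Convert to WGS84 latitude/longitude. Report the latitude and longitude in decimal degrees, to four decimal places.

lat -33.4371°, lon 150.4467°

Zone 56S: λ₀ = 153°, k₀ = 0.9996, false easting 500000 m, false northing 10000000 m.
Meridian distance M = (N − FN)/k₀ = -3704142.8 m.
Inverse transverse Mercator on WGS84 gives φ = -33.43710018°, λ = 150.44670009°.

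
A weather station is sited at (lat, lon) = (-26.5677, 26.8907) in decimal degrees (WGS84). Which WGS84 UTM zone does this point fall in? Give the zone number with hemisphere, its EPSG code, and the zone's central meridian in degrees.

UTM zone = ⌊(λ + 180)/6⌋ + 1; 26.8907° ∈ [24°, 30°) → zone 35.
Hemisphere: S (φ < 0).
Central meridian λ₀ = 6×35 − 183 = 27°.
EPSG code: 32735.

Zone 35S (EPSG:32735), central meridian 27°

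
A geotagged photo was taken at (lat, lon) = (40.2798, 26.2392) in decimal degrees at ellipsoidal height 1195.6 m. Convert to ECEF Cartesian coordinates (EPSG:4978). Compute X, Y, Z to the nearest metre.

WGS84: a = 6378137 m, e² = 0.006694380; N(φ) = a/√(1−e²sin²φ) = 6387079.354 m.
X = (N+h)·cosφ·cosλ = 4371397.515 m; Y = (N+h)·cosφ·sinλ = 2154710.408 m; Z = (N(1−e²)+h)·sinφ = 4102509.351 m.

X 4371398 m, Y 2154710 m, Z 4102509 m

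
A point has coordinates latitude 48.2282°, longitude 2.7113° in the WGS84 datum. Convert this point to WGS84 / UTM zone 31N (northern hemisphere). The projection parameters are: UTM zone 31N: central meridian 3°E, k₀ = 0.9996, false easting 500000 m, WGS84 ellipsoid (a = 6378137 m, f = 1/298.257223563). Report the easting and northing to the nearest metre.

Zone 31 central meridian λ₀ = 6×31 − 183 = 3°; Δλ = -0.2887°.
Transverse Mercator on WGS84 with k₀ = 0.9996 gives E = 478559.435 m, N = 5341704.499 m.

E 478559 m, N 5341704 m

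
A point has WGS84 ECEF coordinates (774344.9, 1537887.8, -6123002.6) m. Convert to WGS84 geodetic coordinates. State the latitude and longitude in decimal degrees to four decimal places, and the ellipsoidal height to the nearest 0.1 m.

λ = atan2(Y, X) = 63.27419869°; p = √(X²+Y²) = 1721833.0 m.
Bowring's method on WGS84 (a = 6378137 m, b = 6356752.314 m) gives φ = -74.39359998°, h = 2180.743 m.

lat -74.3936°, lon 63.2742°, h 2180.7 m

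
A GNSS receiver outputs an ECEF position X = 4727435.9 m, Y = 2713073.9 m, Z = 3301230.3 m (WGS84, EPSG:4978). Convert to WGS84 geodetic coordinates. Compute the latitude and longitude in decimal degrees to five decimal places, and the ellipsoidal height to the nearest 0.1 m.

λ = atan2(Y, X) = 29.85149985°; p = √(X²+Y²) = 5450634.8 m.
Bowring's method on WGS84 (a = 6378137 m, b = 6356752.314 m) gives φ = 31.37239980°, h = 28.034 m.

lat 31.37240°, lon 29.85150°, h 28.0 m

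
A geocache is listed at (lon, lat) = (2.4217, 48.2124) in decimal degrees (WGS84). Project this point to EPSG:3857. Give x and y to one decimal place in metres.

x 269582.4 m, y 6142263.6 m

Web Mercator is spherical with R = a = 6378137 m.
x = R·λ = 6378137 × 0.042266638 = 269582.411 m.
y = R·ln tan(π/4 + φ/2) = 6378137 × 0.963018457 = 6142263.649 m.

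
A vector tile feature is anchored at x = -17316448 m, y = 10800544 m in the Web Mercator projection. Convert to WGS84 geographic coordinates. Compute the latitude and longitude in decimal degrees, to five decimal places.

R = 6378137 m. λ = x/R = -155.55629905°.
φ = 2·arctan(exp(y/R)) − 90° = 2·arctan(5.43777) − 90° = 69.15960081°.

lat 69.15960°, lon -155.55630°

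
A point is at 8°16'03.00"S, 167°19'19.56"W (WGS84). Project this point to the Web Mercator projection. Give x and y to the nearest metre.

x -18626211 m, y -923544 m

Web Mercator is spherical with R = a = 6378137 m.
x = R·λ = 6378137 × -2.920321556 = -18626210.970 m.
y = R·ln tan(π/4 + φ/2) = 6378137 × -0.144798448 = -923544.339 m.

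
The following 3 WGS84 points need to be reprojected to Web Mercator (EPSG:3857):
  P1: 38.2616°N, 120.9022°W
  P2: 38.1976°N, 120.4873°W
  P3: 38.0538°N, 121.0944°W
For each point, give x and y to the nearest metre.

Web Mercator: x = R·λ, y = R·ln tan(π/4+φ/2), R = 6378137 m.
P1 (38.2616°, -120.9022°) → (-13458771.340, 4616447.318) m.
P2 (38.1976°, -120.4873°) → (-13412584.883, 4607377.796) m.
P3 (38.0538°, -121.0944°) → (-13480166.946, 4587028.739) m.

P1: x -13458771 m, y 4616447 m; P2: x -13412585 m, y 4607378 m; P3: x -13480167 m, y 4587029 m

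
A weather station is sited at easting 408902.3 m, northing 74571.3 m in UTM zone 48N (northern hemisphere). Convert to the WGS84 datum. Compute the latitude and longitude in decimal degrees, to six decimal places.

lat 0.674600°, lon 104.181300°

Zone 48N: λ₀ = 105°, k₀ = 0.9996, false easting 500000 m.
Meridian distance M = (N − FN)/k₀ = 74601.1 m.
Inverse transverse Mercator on WGS84 gives φ = 0.67460030°, λ = 104.18129964°.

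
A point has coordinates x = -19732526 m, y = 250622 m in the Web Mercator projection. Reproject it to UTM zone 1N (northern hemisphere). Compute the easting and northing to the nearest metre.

Web Mercator inverse (R = 6378137 m) → φ = 2.25079660°, λ = -177.26029700°.
UTM 1N forward: E = 471057.558 m, N = 248784.518 m.

E 471058 m, N 248785 m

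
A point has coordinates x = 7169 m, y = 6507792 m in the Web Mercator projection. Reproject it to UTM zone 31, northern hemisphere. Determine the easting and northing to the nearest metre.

E 291179 m, N 5582101 m

Web Mercator inverse (R = 6378137 m) → φ = 50.35389901°, λ = 0.06440022°.
UTM 31N forward: E = 291179.475 m, N = 5582100.817 m.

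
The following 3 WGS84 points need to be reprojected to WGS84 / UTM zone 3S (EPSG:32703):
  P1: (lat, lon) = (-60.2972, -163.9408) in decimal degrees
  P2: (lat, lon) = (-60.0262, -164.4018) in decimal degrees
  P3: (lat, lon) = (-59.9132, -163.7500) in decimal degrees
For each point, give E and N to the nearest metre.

P1: E 558547 m, N 3315019 m; P2: E 533340 m, N 3345520 m; P3: E 569902 m, N 3357596 m

UTM zone 3S: λ₀ = -165°, k₀ = 0.9996.
P1 (-60.2972°, -163.9408°) → (558547.321, 3315019.491) m.
P2 (-60.0262°, -164.4018°) → (533339.520, 3345520.203) m.
P3 (-59.9132°, -163.7500°) → (569901.905, 3357595.649) m.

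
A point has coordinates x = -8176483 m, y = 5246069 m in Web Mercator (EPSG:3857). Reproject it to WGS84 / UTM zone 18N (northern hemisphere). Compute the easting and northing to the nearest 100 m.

E 627200 m, N 4713700 m

Web Mercator inverse (R = 6378137 m) → φ = 42.56550241°, λ = -73.45059649°.
UTM 18N forward: E = 627176.876 m, N = 4713729.738 m.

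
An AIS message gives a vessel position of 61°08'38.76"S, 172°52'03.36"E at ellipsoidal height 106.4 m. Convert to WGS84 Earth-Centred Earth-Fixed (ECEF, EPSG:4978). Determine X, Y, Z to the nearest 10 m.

X -3062250 m, Y 383180 m, Z -5563200 m

WGS84: a = 6378137 m, e² = 0.006694380; N(φ) = a/√(1−e²sin²φ) = 6394576.804 m.
X = (N+h)·cosφ·cosλ = -3062247.038 m; Y = (N+h)·cosφ·sinλ = 383181.681 m; Z = (N(1−e²)+h)·sinφ = -5563202.768 m.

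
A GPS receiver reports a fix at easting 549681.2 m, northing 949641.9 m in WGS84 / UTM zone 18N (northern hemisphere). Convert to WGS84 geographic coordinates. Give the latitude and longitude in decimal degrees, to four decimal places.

lat 8.5908°, lon -74.5485°

Zone 18N: λ₀ = -75°, k₀ = 0.9996, false easting 500000 m.
Meridian distance M = (N − FN)/k₀ = 950021.9 m.
Inverse transverse Mercator on WGS84 gives φ = 8.59080000°, λ = -74.54849973°.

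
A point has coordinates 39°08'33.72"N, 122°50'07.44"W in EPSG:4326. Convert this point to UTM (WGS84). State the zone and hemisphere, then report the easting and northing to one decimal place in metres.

Longitude -122.8354° lies in the 6° band [-126°, -120°), giving zone 10; latitude is north of the equator, so 10N.
Zone 10 central meridian λ₀ = 6×10 − 183 = -123°; Δλ = +0.1646°.
Transverse Mercator on WGS84 with k₀ = 0.9996 gives E = 514224.333 m, N = 4332625.248 m.

Zone 10N: E 514224.3 m, N 4332625.2 m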